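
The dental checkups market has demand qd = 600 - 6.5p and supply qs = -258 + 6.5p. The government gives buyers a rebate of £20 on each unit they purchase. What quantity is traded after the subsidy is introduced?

q' = 236

Pre-subsidy: 600 - 6.5p = -258 + 6.5p gives p* = 66, q* = 171.
With the rebate, buyers effectively pay pb = ps − 20, where ps is the price sellers receive.
Demand in terms of ps becomes qd = 600 − 6.5(ps − 20) = 730 - 6.5ps. Setting this equal to supply: 730 - 6.5ps = -258 + 6.5ps, so ps = 76.
Buyers pay pb = 76 − 20 = 56; q' = -258 + 6.5·76 = 236.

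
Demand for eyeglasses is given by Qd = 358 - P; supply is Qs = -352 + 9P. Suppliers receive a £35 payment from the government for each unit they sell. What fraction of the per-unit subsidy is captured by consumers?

Consumer share = 0.9

Pre-subsidy: 358 - P = -352 + 9P gives P* = 71, Q* = 287.
With the subsidy, sellers receive Ps = Pb + 35 for each unit, where Pb is the price buyers pay.
Supply in terms of Pb becomes Qs = -352 + 9(Pb + 35) = -37 + 9Pb. Setting this equal to demand: 358 - Pb = -37 + 9Pb, so Pb = 39.5.
Sellers receive Ps = 39.5 + 35 = 74.5; Q' = 358 − 1·39.5 = 318.5.
Buyers' price falls by P* − Pb = 71 − 39.5 = 31.5; sellers' price rises by Ps − P* = 74.5 − 71 = 3.5.
So consumers capture 31.5/35 = 0.9 of each unit of subsidy.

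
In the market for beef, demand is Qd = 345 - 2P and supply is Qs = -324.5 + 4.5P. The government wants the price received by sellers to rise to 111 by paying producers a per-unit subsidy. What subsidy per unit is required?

Required subsidy s = 26 per unit

At a seller price of 111, quantity supplied is -324.5 + 4.5·111 = 175.
Buyers absorb 175 only when they pay Pb with 345 − 2·Pb = 175, i.e. Pb = 85.
s = Ps − Pb = 111 − 85 = 26.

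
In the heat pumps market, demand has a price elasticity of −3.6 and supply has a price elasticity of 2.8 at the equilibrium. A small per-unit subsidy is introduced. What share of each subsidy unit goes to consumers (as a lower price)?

For a small subsidy around the equilibrium, the benefit split depends on the relative slopes, which at a point are proportional to the elasticities.
Buyer share = εs/(εs + |εd|) = 2.8/(2.8 + 3.6) = 0.4375; seller share = |εd|/(εs + |εd|) = 0.5625.

Consumer share = 0.4375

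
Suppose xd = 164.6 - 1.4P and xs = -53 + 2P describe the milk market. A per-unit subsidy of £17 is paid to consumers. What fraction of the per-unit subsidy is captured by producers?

Pre-subsidy: 164.6 - 1.4P = -53 + 2P gives P* = 64, x* = 75.
With the rebate, buyers effectively pay Pb = Ps − 17, where Ps is the price sellers receive.
Demand in terms of Ps becomes xd = 164.6 − 1.4(Ps − 17) = 188.4 - 1.4Ps. Setting this equal to supply: 188.4 - 1.4Ps = -53 + 2Ps, so Ps = 71.
Buyers pay Pb = 71 − 17 = 54; x' = -53 + 2·71 = 89.
Buyers' price falls by P* − Pb = 64 − 54 = 10; sellers' price rises by Ps − P* = 71 − 64 = 7.
So producers capture 7/17 = 7/17 of each unit of subsidy.

Producer share = 7/17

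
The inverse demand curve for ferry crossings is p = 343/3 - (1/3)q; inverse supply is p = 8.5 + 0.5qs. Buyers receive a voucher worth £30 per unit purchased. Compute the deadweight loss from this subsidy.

Deadweight loss = £540

Pre-subsidy: 343/3 - (1/3)q = 8.5 + 0.5q gives q* = 127 and p* = 72.
With the rebate, buyers effectively pay pb = ps − 30, where ps is the price sellers receive.
On the curves, pb = 343/3 - (1/3)q and ps = 8.5 + 0.5q; the wedge ps − pb = 30 gives 8.5 + 0.5q − (343/3 - (1/3)q) = 30, so q' = 163.
Then pb = 343/3 − (1/3)·163 = 60 and ps = 8.5 + 0.5·163 = 90.
The subsidy expands output by 163 − 127 = 36 past the efficient level; on those units the gap between marginal cost and willingness to pay runs from 0 up to 30.
DWL = ½ × 30 × 36 = 540.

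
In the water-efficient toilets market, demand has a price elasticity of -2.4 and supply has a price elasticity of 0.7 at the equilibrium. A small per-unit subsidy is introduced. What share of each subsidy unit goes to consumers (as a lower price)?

Consumer share = 7/31

For a small subsidy around the equilibrium, the benefit split depends on the relative slopes, which at a point are proportional to the elasticities.
Buyer share = εs/(εs + |εd|) = 0.7/(0.7 + 2.4) = 7/31; seller share = |εd|/(εs + |εd|) = 24/31.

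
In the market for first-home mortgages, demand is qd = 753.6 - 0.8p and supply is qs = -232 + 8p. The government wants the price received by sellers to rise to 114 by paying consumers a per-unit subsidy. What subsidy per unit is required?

Required subsidy s = 22 per unit

At a seller price of 114, quantity supplied is -232 + 8·114 = 680.
Buyers absorb 680 only when they pay pb with 753.6 − 0.8·pb = 680, i.e. pb = 92.
s = ps − pb = 114 − 92 = 22.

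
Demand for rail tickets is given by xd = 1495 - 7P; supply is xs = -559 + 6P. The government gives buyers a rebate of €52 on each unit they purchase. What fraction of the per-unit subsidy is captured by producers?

Producer share = 7/13

Pre-subsidy: 1495 - 7P = -559 + 6P gives P* = 158, x* = 389.
With the rebate, buyers effectively pay Pb = Ps − 52, where Ps is the price sellers receive.
Demand in terms of Ps becomes xd = 1495 − 7(Ps − 52) = 1859 - 7Ps. Setting this equal to supply: 1859 - 7Ps = -559 + 6Ps, so Ps = 186.
Buyers pay Pb = 186 − 52 = 134; x' = -559 + 6·186 = 557.
Buyers' price falls by P* − Pb = 158 − 134 = 24; sellers' price rises by Ps − P* = 186 − 158 = 28.
So producers capture 28/52 = 7/13 of each unit of subsidy.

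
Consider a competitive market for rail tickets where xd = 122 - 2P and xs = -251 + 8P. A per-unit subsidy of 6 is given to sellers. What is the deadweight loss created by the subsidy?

Deadweight loss = 28.8

Pre-subsidy: 122 - 2P = -251 + 8P gives P* = 37.3, x* = 47.4.
With the subsidy, sellers receive Ps = Pb + 6 for each unit, where Pb is the price buyers pay.
Supply in terms of Pb becomes xs = -251 + 8(Pb + 6) = -203 + 8Pb. Setting this equal to demand: 122 - 2Pb = -203 + 8Pb, so Pb = 32.5.
Sellers receive Ps = 32.5 + 6 = 38.5; x' = 122 − 2·32.5 = 57.
The subsidy expands output by 57 − 47.4 = 9.6 past the efficient level; on those units the gap between marginal cost and willingness to pay runs from 0 up to 6.
DWL = ½ × 6 × 9.6 = 28.8.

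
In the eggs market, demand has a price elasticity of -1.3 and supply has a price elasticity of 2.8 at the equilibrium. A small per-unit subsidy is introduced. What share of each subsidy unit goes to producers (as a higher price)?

For a small subsidy around the equilibrium, the benefit split depends on the relative slopes, which at a point are proportional to the elasticities.
Buyer share = εs/(εs + |εd|) = 2.8/(2.8 + 1.3) = 28/41; seller share = |εd|/(εs + |εd|) = 13/41.
So producers capture 13/41 of the subsidy.

Producer share = 13/41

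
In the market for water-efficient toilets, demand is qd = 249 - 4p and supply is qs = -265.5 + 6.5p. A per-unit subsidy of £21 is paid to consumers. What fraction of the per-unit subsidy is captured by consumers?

Consumer share = 13/21

Pre-subsidy: 249 - 4p = -265.5 + 6.5p gives p* = 49, q* = 53.
With the rebate, buyers effectively pay pb = ps − 21, where ps is the price sellers receive.
Demand in terms of ps becomes qd = 249 − 4(ps − 21) = 333 - 4ps. Setting this equal to supply: 333 - 4ps = -265.5 + 6.5ps, so ps = 57.
Buyers pay pb = 57 − 21 = 36; q' = -265.5 + 6.5·57 = 105.
Buyers' price falls by p* − pb = 49 − 36 = 13; sellers' price rises by ps − p* = 57 − 49 = 8.
So consumers capture 13/21 = 13/21 of each unit of subsidy.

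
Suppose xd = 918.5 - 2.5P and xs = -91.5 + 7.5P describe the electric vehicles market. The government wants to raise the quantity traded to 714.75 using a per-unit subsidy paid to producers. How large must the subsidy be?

At x = 714.75, invert demand for the buyer price: Pb = (918.5 − 714.75)/2.5 = 81.5; invert supply for the seller price: Ps = (714.75 − (-91.5))/7.5 = 107.5.
The subsidy must fill the gap: s = Ps − Pb = 107.5 − 81.5 = 26.

Required subsidy s = 26 per unit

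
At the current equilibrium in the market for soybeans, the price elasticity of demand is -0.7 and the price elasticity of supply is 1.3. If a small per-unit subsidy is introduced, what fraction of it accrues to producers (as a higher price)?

Producer share = 0.35

For a small subsidy around the equilibrium, the benefit split depends on the relative slopes, which at a point are proportional to the elasticities.
Buyer share = εs/(εs + |εd|) = 1.3/(1.3 + 0.7) = 0.65; seller share = |εd|/(εs + |εd|) = 0.35.
So producers capture 0.35 of the subsidy.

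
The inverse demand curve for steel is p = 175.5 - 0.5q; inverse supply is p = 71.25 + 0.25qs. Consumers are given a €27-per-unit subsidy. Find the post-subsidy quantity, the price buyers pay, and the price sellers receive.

q' = 175; buyers pay €88; sellers receive €115

Pre-subsidy: 175.5 - 0.5q = 71.25 + 0.25q gives q* = 139 and p* = 106.
With the rebate, buyers effectively pay pb = ps − 27, where ps is the price sellers receive.
On the curves, pb = 175.5 - 0.5q and ps = 71.25 + 0.25q; the wedge ps − pb = 27 gives 71.25 + 0.25q − (175.5 - 0.5q) = 27, so q' = 175.
Then pb = 175.5 − 0.5·175 = 88 and ps = 71.25 + 0.25·175 = 115.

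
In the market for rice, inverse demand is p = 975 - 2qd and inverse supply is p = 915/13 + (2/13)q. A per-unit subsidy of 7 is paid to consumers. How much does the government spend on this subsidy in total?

Pre-subsidy: 975 - 2q = 915/13 + (2/13)q gives q* = 420 and p* = 135.
With the rebate, buyers effectively pay pb = ps − 7, where ps is the price sellers receive.
On the curves, pb = 975 - 2q and ps = 915/13 + (2/13)q; the wedge ps − pb = 7 gives 915/13 + (2/13)q − (975 - 2q) = 7, so q' = 423.25.
Then pb = 975 − 2·423.25 = 128.5 and ps = 915/13 + (2/13)·423.25 = 135.5.
Government outlay = subsidy × quantity = 7 × 423.25 = 2962.75.

Government cost = 2962.75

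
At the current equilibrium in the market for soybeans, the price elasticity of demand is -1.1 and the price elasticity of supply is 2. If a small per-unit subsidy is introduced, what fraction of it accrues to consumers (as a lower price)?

Consumer share = 20/31

For a small subsidy around the equilibrium, the benefit split depends on the relative slopes, which at a point are proportional to the elasticities.
Buyer share = εs/(εs + |εd|) = 2/(2 + 1.1) = 20/31; seller share = |εd|/(εs + |εd|) = 11/31.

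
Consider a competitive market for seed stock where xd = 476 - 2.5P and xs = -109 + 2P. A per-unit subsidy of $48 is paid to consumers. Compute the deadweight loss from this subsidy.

Pre-subsidy: 476 - 2.5P = -109 + 2P gives P* = 130, x* = 151.
With the rebate, buyers effectively pay Pb = Ps − 48, where Ps is the price sellers receive.
Demand in terms of Ps becomes xd = 476 − 2.5(Ps − 48) = 596 - 2.5Ps. Setting this equal to supply: 596 - 2.5Ps = -109 + 2Ps, so Ps = 470/3.
Buyers pay Pb = 470/3 − 48 = 326/3; x' = -109 + 2·(470/3) = 613/3.
The subsidy expands output by 613/3 − 151 = 160/3 past the efficient level; on those units the gap between marginal cost and willingness to pay runs from 0 up to 48.
DWL = ½ × 48 × 160/3 = 1280.

Deadweight loss = $1280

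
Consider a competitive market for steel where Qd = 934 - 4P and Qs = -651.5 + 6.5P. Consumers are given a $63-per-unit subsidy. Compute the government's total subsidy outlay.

Pre-subsidy: 934 - 4P = -651.5 + 6.5P gives P* = 151, Q* = 330.
With the rebate, buyers effectively pay Pb = Ps − 63, where Ps is the price sellers receive.
Demand in terms of Ps becomes Qd = 934 − 4(Ps − 63) = 1186 - 4Ps. Setting this equal to supply: 1186 - 4Ps = -651.5 + 6.5Ps, so Ps = 175.
Buyers pay Pb = 175 − 63 = 112; Q' = -651.5 + 6.5·175 = 486.
Government outlay = subsidy × quantity = 63 × 486 = 30618.

Government cost = $30618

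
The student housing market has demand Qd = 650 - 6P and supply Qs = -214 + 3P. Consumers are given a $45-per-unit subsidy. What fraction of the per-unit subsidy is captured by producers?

Producer share = 2/3

Pre-subsidy: 650 - 6P = -214 + 3P gives P* = 96, Q* = 74.
With the rebate, buyers effectively pay Pb = Ps − 45, where Ps is the price sellers receive.
Demand in terms of Ps becomes Qd = 650 − 6(Ps − 45) = 920 - 6Ps. Setting this equal to supply: 920 - 6Ps = -214 + 3Ps, so Ps = 126.
Buyers pay Pb = 126 − 45 = 81; Q' = -214 + 3·126 = 164.
Buyers' price falls by P* − Pb = 96 − 81 = 15; sellers' price rises by Ps − P* = 126 − 96 = 30.
So producers capture 30/45 = 2/3 of each unit of subsidy.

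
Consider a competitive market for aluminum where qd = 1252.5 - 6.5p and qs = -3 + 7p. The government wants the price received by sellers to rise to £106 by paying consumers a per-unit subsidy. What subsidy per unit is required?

Required subsidy s = £27 per unit

At a seller price of 106, quantity supplied is -3 + 7·106 = 739.
Buyers absorb 739 only when they pay pb with 1252.5 − 6.5·pb = 739, i.e. pb = 79.
s = ps − pb = 106 − 79 = 27.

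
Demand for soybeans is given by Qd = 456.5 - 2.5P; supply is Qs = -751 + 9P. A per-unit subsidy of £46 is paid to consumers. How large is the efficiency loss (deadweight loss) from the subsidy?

Pre-subsidy: 456.5 - 2.5P = -751 + 9P gives P* = 105, Q* = 194.
With the rebate, buyers effectively pay Pb = Ps − 46, where Ps is the price sellers receive.
Demand in terms of Ps becomes Qd = 456.5 − 2.5(Ps − 46) = 571.5 - 2.5Ps. Setting this equal to supply: 571.5 - 2.5Ps = -751 + 9Ps, so Ps = 115.
Buyers pay Pb = 115 − 46 = 69; Q' = -751 + 9·115 = 284.
The subsidy expands output by 284 − 194 = 90 past the efficient level; on those units the gap between marginal cost and willingness to pay runs from 0 up to 46.
DWL = ½ × 46 × 90 = 2070.

Deadweight loss = £2070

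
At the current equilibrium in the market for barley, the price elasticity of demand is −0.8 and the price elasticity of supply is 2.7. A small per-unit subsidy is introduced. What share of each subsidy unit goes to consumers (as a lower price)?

Consumer share = 27/35

For a small subsidy around the equilibrium, the benefit split depends on the relative slopes, which at a point are proportional to the elasticities.
Buyer share = εs/(εs + |εd|) = 2.7/(2.7 + 0.8) = 27/35; seller share = |εd|/(εs + |εd|) = 8/35.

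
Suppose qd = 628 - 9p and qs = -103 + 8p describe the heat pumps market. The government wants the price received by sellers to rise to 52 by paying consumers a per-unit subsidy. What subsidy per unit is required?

At a seller price of 52, quantity supplied is -103 + 8·52 = 313.
Buyers absorb 313 only when they pay pb with 628 − 9·pb = 313, i.e. pb = 35.
s = ps − pb = 52 − 35 = 17.

Required subsidy s = 17 per unit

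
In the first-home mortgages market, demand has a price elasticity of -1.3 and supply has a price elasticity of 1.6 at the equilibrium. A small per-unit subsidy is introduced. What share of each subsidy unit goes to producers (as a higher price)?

Producer share = 13/29

For a small subsidy around the equilibrium, the benefit split depends on the relative slopes, which at a point are proportional to the elasticities.
Buyer share = εs/(εs + |εd|) = 1.6/(1.6 + 1.3) = 16/29; seller share = |εd|/(εs + |εd|) = 13/29.
So producers capture 13/29 of the subsidy.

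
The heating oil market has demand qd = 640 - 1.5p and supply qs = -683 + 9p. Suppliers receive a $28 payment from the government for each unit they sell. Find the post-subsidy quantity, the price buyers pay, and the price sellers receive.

q' = 487; buyers pay $102; sellers receive $130

Pre-subsidy: 640 - 1.5p = -683 + 9p gives p* = 126, q* = 451.
With the subsidy, sellers receive ps = pb + 28 for each unit, where pb is the price buyers pay.
Supply in terms of pb becomes qs = -683 + 9(pb + 28) = -431 + 9pb. Setting this equal to demand: 640 - 1.5pb = -431 + 9pb, so pb = 102.
Sellers receive ps = 102 + 28 = 130; q' = 640 − 1.5·102 = 487.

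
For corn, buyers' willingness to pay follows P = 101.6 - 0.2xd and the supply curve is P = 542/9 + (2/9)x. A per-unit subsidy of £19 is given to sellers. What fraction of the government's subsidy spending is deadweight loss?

DWL / government spending = 45/286

Pre-subsidy: 101.6 - 0.2x = 542/9 + (2/9)x gives x* = 98 and P* = 82.
With the subsidy, sellers receive Ps = Pb + 19 for each unit, where Pb is the price buyers pay.
On the curves, Pb = 101.6 - 0.2x and Ps = 542/9 + (2/9)x; the wedge Ps − Pb = 19 gives 542/9 + (2/9)x − (101.6 - 0.2x) = 19, so x' = 143.
Then Pb = 101.6 − 0.2·143 = 73 and Ps = 542/9 + (2/9)·143 = 92.
ΔCS = ½(98 + 143)(82 − 73) = 1084.5; ΔPS = ½(98 + 143)(92 − 82) = 1205.
Government spending = 19 × 143 = 2717.
DWL = ½ × 19 × (143 − 98) = 427.5; fraction = 427.5 / 2717 = 45/286.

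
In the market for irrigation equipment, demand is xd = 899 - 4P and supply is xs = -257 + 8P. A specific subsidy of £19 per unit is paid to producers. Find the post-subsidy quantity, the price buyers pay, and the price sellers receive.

Pre-subsidy: 899 - 4P = -257 + 8P gives P* = 289/3, x* = 1541/3.
With the subsidy, sellers receive Ps = Pb + 19 for each unit, where Pb is the price buyers pay.
Supply in terms of Pb becomes xs = -257 + 8(Pb + 19) = -105 + 8Pb. Setting this equal to demand: 899 - 4Pb = -105 + 8Pb, so Pb = 251/3.
Sellers receive Ps = 251/3 + 19 = 308/3; x' = 899 − 4·(251/3) = 1693/3.

x' = 1693/3; buyers pay 251/3; sellers receive 308/3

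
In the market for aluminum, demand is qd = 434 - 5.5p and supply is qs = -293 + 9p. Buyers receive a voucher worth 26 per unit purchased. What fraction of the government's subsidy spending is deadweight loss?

Pre-subsidy: 434 - 5.5p = -293 + 9p gives p* = 1454/29, q* = 4589/29.
With the rebate, buyers effectively pay pb = ps − 26, where ps is the price sellers receive.
Demand in terms of ps becomes qd = 434 − 5.5(ps − 26) = 577 - 5.5ps. Setting this equal to supply: 577 - 5.5ps = -293 + 9ps, so ps = 60.
Buyers pay pb = 60 − 26 = 34; q' = -293 + 9·60 = 247.
ΔCS = ½(4589/29 + 247)(1454/29 − 34) = 2749968/841; ΔPS = ½(4589/29 + 247)(60 − 1454/29) = 1680536/841.
Government spending = 26 × 247 = 6422.
DWL = ½ × 26 × (247 − 4589/29) = 33462/29; fraction = (33462/29) / 6422 = 99/551.

DWL / government spending = 99/551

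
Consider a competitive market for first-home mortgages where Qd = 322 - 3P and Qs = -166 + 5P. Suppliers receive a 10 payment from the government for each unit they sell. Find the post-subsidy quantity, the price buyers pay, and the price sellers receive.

Pre-subsidy: 322 - 3P = -166 + 5P gives P* = 61, Q* = 139.
With the subsidy, sellers receive Ps = Pb + 10 for each unit, where Pb is the price buyers pay.
Supply in terms of Pb becomes Qs = -166 + 5(Pb + 10) = -116 + 5Pb. Setting this equal to demand: 322 - 3Pb = -116 + 5Pb, so Pb = 54.75.
Sellers receive Ps = 54.75 + 10 = 64.75; Q' = 322 − 3·54.75 = 157.75.

Q' = 157.75; buyers pay 54.75; sellers receive 64.75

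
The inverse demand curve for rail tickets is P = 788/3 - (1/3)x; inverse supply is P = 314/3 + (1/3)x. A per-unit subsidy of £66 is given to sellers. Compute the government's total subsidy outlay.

Pre-subsidy: 788/3 - (1/3)x = 314/3 + (1/3)x gives x* = 237 and P* = 551/3.
With the subsidy, sellers receive Ps = Pb + 66 for each unit, where Pb is the price buyers pay.
On the curves, Pb = 788/3 - (1/3)x and Ps = 314/3 + (1/3)x; the wedge Ps − Pb = 66 gives 314/3 + (1/3)x − (788/3 - (1/3)x) = 66, so x' = 336.
Then Pb = 788/3 − (1/3)·336 = 452/3 and Ps = 314/3 + (1/3)·336 = 650/3.
Government outlay = subsidy × quantity = 66 × 336 = 22176.

Government cost = £22176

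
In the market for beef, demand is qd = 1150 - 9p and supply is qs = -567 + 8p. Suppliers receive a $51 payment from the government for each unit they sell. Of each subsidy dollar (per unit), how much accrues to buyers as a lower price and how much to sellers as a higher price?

Buyers gain $24 per unit; sellers gain $27 per unit

Pre-subsidy: 1150 - 9p = -567 + 8p gives p* = 101, q* = 241.
With the subsidy, sellers receive ps = pb + 51 for each unit, where pb is the price buyers pay.
Supply in terms of pb becomes qs = -567 + 8(pb + 51) = -159 + 8pb. Setting this equal to demand: 1150 - 9pb = -159 + 8pb, so pb = 77.
Sellers receive ps = 77 + 51 = 128; q' = 1150 − 9·77 = 457.
Buyers' price falls by p* − pb = 101 − 77 = 24; sellers' price rises by ps − p* = 128 − 101 = 27.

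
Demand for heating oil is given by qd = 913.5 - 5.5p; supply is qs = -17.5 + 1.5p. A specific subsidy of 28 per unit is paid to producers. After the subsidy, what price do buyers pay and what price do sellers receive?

Pre-subsidy: 913.5 - 5.5p = -17.5 + 1.5p gives p* = 133, q* = 182.
With the subsidy, sellers receive ps = pb + 28 for each unit, where pb is the price buyers pay.
Supply in terms of pb becomes qs = -17.5 + 1.5(pb + 28) = 24.5 + 1.5pb. Setting this equal to demand: 913.5 - 5.5pb = 24.5 + 1.5pb, so pb = 127.
Sellers receive ps = 127 + 28 = 155; q' = 913.5 − 5.5·127 = 215.

Buyers pay 127; sellers receive 155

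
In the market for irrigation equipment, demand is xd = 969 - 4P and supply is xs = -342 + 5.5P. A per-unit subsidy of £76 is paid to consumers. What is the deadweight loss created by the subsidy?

Deadweight loss = £6688

Pre-subsidy: 969 - 4P = -342 + 5.5P gives P* = 138, x* = 417.
With the rebate, buyers effectively pay Pb = Ps − 76, where Ps is the price sellers receive.
Demand in terms of Ps becomes xd = 969 − 4(Ps − 76) = 1273 - 4Ps. Setting this equal to supply: 1273 - 4Ps = -342 + 5.5Ps, so Ps = 170.
Buyers pay Pb = 170 − 76 = 94; x' = -342 + 5.5·170 = 593.
The subsidy expands output by 593 − 417 = 176 past the efficient level; on those units the gap between marginal cost and willingness to pay runs from 0 up to 76.
DWL = ½ × 76 × 176 = 6688.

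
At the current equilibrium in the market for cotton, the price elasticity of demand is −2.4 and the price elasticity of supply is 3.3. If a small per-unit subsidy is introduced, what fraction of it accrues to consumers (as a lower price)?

Consumer share = 11/19

For a small subsidy around the equilibrium, the benefit split depends on the relative slopes, which at a point are proportional to the elasticities.
Buyer share = εs/(εs + |εd|) = 3.3/(3.3 + 2.4) = 11/19; seller share = |εd|/(εs + |εd|) = 8/19.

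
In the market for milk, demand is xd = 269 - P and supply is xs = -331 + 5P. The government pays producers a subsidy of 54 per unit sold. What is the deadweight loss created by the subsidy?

Pre-subsidy: 269 - P = -331 + 5P gives P* = 100, x* = 169.
With the subsidy, sellers receive Ps = Pb + 54 for each unit, where Pb is the price buyers pay.
Supply in terms of Pb becomes xs = -331 + 5(Pb + 54) = -61 + 5Pb. Setting this equal to demand: 269 - Pb = -61 + 5Pb, so Pb = 55.
Sellers receive Ps = 55 + 54 = 109; x' = 269 − 1·55 = 214.
The subsidy expands output by 214 − 169 = 45 past the efficient level; on those units the gap between marginal cost and willingness to pay runs from 0 up to 54.
DWL = ½ × 54 × 45 = 1215.

Deadweight loss = 1215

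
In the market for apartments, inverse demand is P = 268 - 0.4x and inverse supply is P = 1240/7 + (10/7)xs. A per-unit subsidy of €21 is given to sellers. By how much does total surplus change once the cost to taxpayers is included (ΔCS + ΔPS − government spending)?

Net change in total surplus = -€120.5859375

Pre-subsidy: 268 - 0.4x = 1240/7 + (10/7)x gives x* = 49.6875 and P* = 248.125.
With the subsidy, sellers receive Ps = Pb + 21 for each unit, where Pb is the price buyers pay.
On the curves, Pb = 268 - 0.4x and Ps = 1240/7 + (10/7)x; the wedge Ps − Pb = 21 gives 1240/7 + (10/7)x − (268 - 0.4x) = 21, so x' = 61.171875.
Then Pb = 268 − 0.4·61.171875 = 243.53125 and Ps = 1240/7 + (10/7)·61.171875 = 264.53125.
ΔCS = ½(49.6875 + 61.171875)(248.125 − 243.53125) = 254.630126953125; ΔPS = ½(49.6875 + 61.171875)(264.53125 − 248.125) = 909.393310546875.
Government spending = 21 × 61.171875 = 1284.609375.
Net change = 254.630126953125 + 909.393310546875 − 1284.609375 = -120.5859375. The loss equals the DWL triangle ½·21·11.484375.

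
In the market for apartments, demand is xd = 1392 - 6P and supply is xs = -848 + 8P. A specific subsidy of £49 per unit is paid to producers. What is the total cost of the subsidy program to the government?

Government cost = £29400

Pre-subsidy: 1392 - 6P = -848 + 8P gives P* = 160, x* = 432.
With the subsidy, sellers receive Ps = Pb + 49 for each unit, where Pb is the price buyers pay.
Supply in terms of Pb becomes xs = -848 + 8(Pb + 49) = -456 + 8Pb. Setting this equal to demand: 1392 - 6Pb = -456 + 8Pb, so Pb = 132.
Sellers receive Ps = 132 + 49 = 181; x' = 1392 − 6·132 = 600.
Government outlay = subsidy × quantity = 49 × 600 = 29400.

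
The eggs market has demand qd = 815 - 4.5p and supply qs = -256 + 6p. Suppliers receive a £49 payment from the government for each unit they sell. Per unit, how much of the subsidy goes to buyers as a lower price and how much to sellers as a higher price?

Pre-subsidy: 815 - 4.5p = -256 + 6p gives p* = 102, q* = 356.
With the subsidy, sellers receive ps = pb + 49 for each unit, where pb is the price buyers pay.
Supply in terms of pb becomes qs = -256 + 6(pb + 49) = 38 + 6pb. Setting this equal to demand: 815 - 4.5pb = 38 + 6pb, so pb = 74.
Sellers receive ps = 74 + 49 = 123; q' = 815 − 4.5·74 = 482.
Buyers' price falls by p* − pb = 102 − 74 = 28; sellers' price rises by ps − p* = 123 − 102 = 21.

Buyers gain £28 per unit; sellers gain £21 per unit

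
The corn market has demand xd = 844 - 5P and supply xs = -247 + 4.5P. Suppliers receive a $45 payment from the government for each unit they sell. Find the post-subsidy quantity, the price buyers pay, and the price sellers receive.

Pre-subsidy: 844 - 5P = -247 + 4.5P gives P* = 2182/19, x* = 5126/19.
With the subsidy, sellers receive Ps = Pb + 45 for each unit, where Pb is the price buyers pay.
Supply in terms of Pb becomes xs = -247 + 4.5(Pb + 45) = -44.5 + 4.5Pb. Setting this equal to demand: 844 - 5Pb = -44.5 + 4.5Pb, so Pb = 1777/19.
Sellers receive Ps = 1777/19 + 45 = 2632/19; x' = 844 − 5·(1777/19) = 7151/19.

x' = 7151/19; buyers pay 1777/19; sellers receive 2632/19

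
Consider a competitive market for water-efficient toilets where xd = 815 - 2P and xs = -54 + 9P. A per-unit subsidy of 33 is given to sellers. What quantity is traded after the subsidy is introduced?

Pre-subsidy: 815 - 2P = -54 + 9P gives P* = 79, x* = 657.
With the subsidy, sellers receive Ps = Pb + 33 for each unit, where Pb is the price buyers pay.
Supply in terms of Pb becomes xs = -54 + 9(Pb + 33) = 243 + 9Pb. Setting this equal to demand: 815 - 2Pb = 243 + 9Pb, so Pb = 52.
Sellers receive Ps = 52 + 33 = 85; x' = 815 − 2·52 = 711.

x' = 711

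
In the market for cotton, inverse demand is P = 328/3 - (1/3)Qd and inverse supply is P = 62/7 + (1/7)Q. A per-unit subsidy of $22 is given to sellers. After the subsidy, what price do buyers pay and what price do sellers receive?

Pre-subsidy: 328/3 - (1/3)Q = 62/7 + (1/7)Q gives Q* = 211 and P* = 39.
With the subsidy, sellers receive Ps = Pb + 22 for each unit, where Pb is the price buyers pay.
On the curves, Pb = 328/3 - (1/3)Q and Ps = 62/7 + (1/7)Q; the wedge Ps − Pb = 22 gives 62/7 + (1/7)Q − (328/3 - (1/3)Q) = 22, so Q' = 257.2.
Then Pb = 328/3 − (1/3)·257.2 = 23.6 and Ps = 62/7 + (1/7)·257.2 = 45.6.

Buyers pay $23.6; sellers receive $45.6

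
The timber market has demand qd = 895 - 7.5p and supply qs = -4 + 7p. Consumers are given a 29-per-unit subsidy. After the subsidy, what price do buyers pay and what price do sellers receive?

Buyers pay 48; sellers receive 77

Pre-subsidy: 895 - 7.5p = -4 + 7p gives p* = 62, q* = 430.
With the rebate, buyers effectively pay pb = ps − 29, where ps is the price sellers receive.
Demand in terms of ps becomes qd = 895 − 7.5(ps − 29) = 1112.5 - 7.5ps. Setting this equal to supply: 1112.5 - 7.5ps = -4 + 7ps, so ps = 77.
Buyers pay pb = 77 − 29 = 48; q' = -4 + 7·77 = 535.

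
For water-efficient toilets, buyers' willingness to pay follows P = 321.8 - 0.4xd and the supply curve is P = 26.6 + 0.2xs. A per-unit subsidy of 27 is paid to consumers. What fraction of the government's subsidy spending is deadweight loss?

Pre-subsidy: 321.8 - 0.4x = 26.6 + 0.2x gives x* = 492 and P* = 125.
With the rebate, buyers effectively pay Pb = Ps − 27, where Ps is the price sellers receive.
On the curves, Pb = 321.8 - 0.4x and Ps = 26.6 + 0.2x; the wedge Ps − Pb = 27 gives 26.6 + 0.2x − (321.8 - 0.4x) = 27, so x' = 537.
Then Pb = 321.8 − 0.4·537 = 107 and Ps = 26.6 + 0.2·537 = 134.
ΔCS = ½(492 + 537)(125 − 107) = 9261; ΔPS = ½(492 + 537)(134 − 125) = 4630.5.
Government spending = 27 × 537 = 14499.
DWL = ½ × 27 × (537 − 492) = 607.5; fraction = 607.5 / 14499 = 15/358.

DWL / government spending = 15/358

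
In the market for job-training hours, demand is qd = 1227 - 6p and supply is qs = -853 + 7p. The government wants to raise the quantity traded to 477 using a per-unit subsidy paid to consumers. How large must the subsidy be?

Required subsidy s = 65 per unit

At q = 477, invert demand for the buyer price: pb = (1227 − 477)/6 = 125; invert supply for the seller price: ps = (477 − (-853))/7 = 190.
The subsidy must fill the gap: s = ps − pb = 190 − 125 = 65.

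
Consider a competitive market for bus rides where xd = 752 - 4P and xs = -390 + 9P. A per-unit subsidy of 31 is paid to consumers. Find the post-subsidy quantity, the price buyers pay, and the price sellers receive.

x' = 6324/13; buyers pay 863/13; sellers receive 1266/13

Pre-subsidy: 752 - 4P = -390 + 9P gives P* = 1142/13, x* = 5208/13.
With the rebate, buyers effectively pay Pb = Ps − 31, where Ps is the price sellers receive.
Demand in terms of Ps becomes xd = 752 − 4(Ps − 31) = 876 - 4Ps. Setting this equal to supply: 876 - 4Ps = -390 + 9Ps, so Ps = 1266/13.
Buyers pay Pb = 1266/13 − 31 = 863/13; x' = -390 + 9·(1266/13) = 6324/13.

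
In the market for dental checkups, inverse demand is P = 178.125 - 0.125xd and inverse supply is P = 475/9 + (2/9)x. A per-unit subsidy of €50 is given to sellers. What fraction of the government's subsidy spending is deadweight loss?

DWL / government spending = 72/505

Pre-subsidy: 178.125 - 0.125x = 475/9 + (2/9)x gives x* = 361 and P* = 133.
With the subsidy, sellers receive Ps = Pb + 50 for each unit, where Pb is the price buyers pay.
On the curves, Pb = 178.125 - 0.125x and Ps = 475/9 + (2/9)x; the wedge Ps − Pb = 50 gives 475/9 + (2/9)x − (178.125 - 0.125x) = 50, so x' = 505.
Then Pb = 178.125 − 0.125·505 = 115 and Ps = 475/9 + (2/9)·505 = 165.
ΔCS = ½(361 + 505)(133 − 115) = 7794; ΔPS = ½(361 + 505)(165 − 133) = 13856.
Government spending = 50 × 505 = 25250.
DWL = ½ × 50 × (505 − 361) = 3600; fraction = 3600 / 25250 = 72/505.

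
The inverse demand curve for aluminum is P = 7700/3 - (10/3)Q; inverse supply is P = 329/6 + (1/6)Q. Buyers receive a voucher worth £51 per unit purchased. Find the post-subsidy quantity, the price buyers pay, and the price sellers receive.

Q' = 15377/21; buyers pay 7930/63; sellers receive 11143/63

Pre-subsidy: 7700/3 - (10/3)Q = 329/6 + (1/6)Q gives Q* = 2153/3 and P* = 1570/9.
With the rebate, buyers effectively pay Pb = Ps − 51, where Ps is the price sellers receive.
On the curves, Pb = 7700/3 - (10/3)Q and Ps = 329/6 + (1/6)Q; the wedge Ps − Pb = 51 gives 329/6 + (1/6)Q − (7700/3 - (10/3)Q) = 51, so Q' = 15377/21.
Then Pb = 7700/3 − (10/3)·(15377/21) = 7930/63 and Ps = 329/6 + (1/6)·(15377/21) = 11143/63.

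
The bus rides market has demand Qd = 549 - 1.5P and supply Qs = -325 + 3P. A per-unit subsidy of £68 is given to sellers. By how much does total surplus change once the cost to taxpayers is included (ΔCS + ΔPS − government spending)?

Pre-subsidy: 549 - 1.5P = -325 + 3P gives P* = 1748/9, Q* = 773/3.
With the subsidy, sellers receive Ps = Pb + 68 for each unit, where Pb is the price buyers pay.
Supply in terms of Pb becomes Qs = -325 + 3(Pb + 68) = -121 + 3Pb. Setting this equal to demand: 549 - 1.5Pb = -121 + 3Pb, so Pb = 1340/9.
Sellers receive Ps = 1340/9 + 68 = 1952/9; Q' = 549 − 1.5·(1340/9) = 977/3.
ΔCS = ½(773/3 + 977/3)(1748/9 − 1340/9) = 119000/9; ΔPS = ½(773/3 + 977/3)(1952/9 − 1748/9) = 59500/9.
Government spending = 68 × 977/3 = 66436/3.
Net change = 119000/9 + 59500/9 − 66436/3 = -2312. The loss equals the DWL triangle ½·68·68.

Net change in total surplus = -£2312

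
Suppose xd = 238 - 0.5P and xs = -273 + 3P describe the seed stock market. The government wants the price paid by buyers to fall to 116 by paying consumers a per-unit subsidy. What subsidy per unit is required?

At a buyer price of 116, quantity demanded is 238 − 0.5·116 = 180.
Sellers supply 180 only when they receive Ps with -273 + 3·Ps = 180, i.e. Ps = 151.
s = Ps − Pb = 151 − 116 = 35.

Required subsidy s = 35 per unit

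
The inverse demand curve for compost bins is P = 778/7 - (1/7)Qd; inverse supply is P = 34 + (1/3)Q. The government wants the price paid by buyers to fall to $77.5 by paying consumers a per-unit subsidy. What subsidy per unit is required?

At a buyer price of 77.5, quantity demanded is 778 − 7·77.5 = 235.5.
Sellers supply 235.5 only when they receive Ps = 34 + (1/3)·235.5 = 112.5.
s = Ps − Pb = 112.5 − 77.5 = 35.

Required subsidy s = $35 per unit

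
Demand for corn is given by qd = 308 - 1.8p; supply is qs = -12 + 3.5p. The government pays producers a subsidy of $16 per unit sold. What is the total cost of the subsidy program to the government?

Pre-subsidy: 308 - 1.8p = -12 + 3.5p gives p* = 3200/53, q* = 10564/53.
With the subsidy, sellers receive ps = pb + 16 for each unit, where pb is the price buyers pay.
Supply in terms of pb becomes qs = -12 + 3.5(pb + 16) = 44 + 3.5pb. Setting this equal to demand: 308 - 1.8pb = 44 + 3.5pb, so pb = 2640/53.
Sellers receive ps = 2640/53 + 16 = 3488/53; q' = 308 − 1.8·(2640/53) = 11572/53.
Government outlay = subsidy × quantity = 16 × 11572/53 = 185152/53.

Government cost = 185152/53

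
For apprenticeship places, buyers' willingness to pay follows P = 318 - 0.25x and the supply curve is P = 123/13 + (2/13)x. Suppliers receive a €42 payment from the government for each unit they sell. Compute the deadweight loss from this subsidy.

Pre-subsidy: 318 - 0.25x = 123/13 + (2/13)x gives x* = 764 and P* = 127.
With the subsidy, sellers receive Ps = Pb + 42 for each unit, where Pb is the price buyers pay.
On the curves, Pb = 318 - 0.25x and Ps = 123/13 + (2/13)x; the wedge Ps − Pb = 42 gives 123/13 + (2/13)x − (318 - 0.25x) = 42, so x' = 868.
Then Pb = 318 − 0.25·868 = 101 and Ps = 123/13 + (2/13)·868 = 143.
The subsidy expands output by 868 − 764 = 104 past the efficient level; on those units the gap between marginal cost and willingness to pay runs from 0 up to 42.
DWL = ½ × 42 × 104 = 2184.

Deadweight loss = €2184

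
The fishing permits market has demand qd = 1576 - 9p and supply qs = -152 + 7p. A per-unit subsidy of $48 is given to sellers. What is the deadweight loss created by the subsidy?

Pre-subsidy: 1576 - 9p = -152 + 7p gives p* = 108, q* = 604.
With the subsidy, sellers receive ps = pb + 48 for each unit, where pb is the price buyers pay.
Supply in terms of pb becomes qs = -152 + 7(pb + 48) = 184 + 7pb. Setting this equal to demand: 1576 - 9pb = 184 + 7pb, so pb = 87.
Sellers receive ps = 87 + 48 = 135; q' = 1576 − 9·87 = 793.
The subsidy expands output by 793 − 604 = 189 past the efficient level; on those units the gap between marginal cost and willingness to pay runs from 0 up to 48.
DWL = ½ × 48 × 189 = 4536.

Deadweight loss = $4536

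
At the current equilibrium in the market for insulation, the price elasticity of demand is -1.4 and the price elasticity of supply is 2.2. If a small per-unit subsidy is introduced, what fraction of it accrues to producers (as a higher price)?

Producer share = 7/18

For a small subsidy around the equilibrium, the benefit split depends on the relative slopes, which at a point are proportional to the elasticities.
Buyer share = εs/(εs + |εd|) = 2.2/(2.2 + 1.4) = 11/18; seller share = |εd|/(εs + |εd|) = 7/18.
So producers capture 7/18 of the subsidy.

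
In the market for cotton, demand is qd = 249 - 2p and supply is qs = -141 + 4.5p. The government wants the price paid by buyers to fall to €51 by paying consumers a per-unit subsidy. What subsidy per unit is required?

Required subsidy s = €13 per unit

At a buyer price of 51, quantity demanded is 249 − 2·51 = 147.
Sellers supply 147 only when they receive ps with -141 + 4.5·ps = 147, i.e. ps = 64.
s = ps − pb = 64 − 51 = 13.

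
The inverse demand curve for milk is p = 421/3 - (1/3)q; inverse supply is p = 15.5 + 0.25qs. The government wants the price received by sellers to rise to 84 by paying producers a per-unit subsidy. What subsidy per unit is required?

At a seller price of 84, quantity supplied is -62 + 4·84 = 274.
Buyers absorb 274 only when they pay pb = 421/3 − (1/3)·274 = 49.
s = ps − pb = 84 − 49 = 35.

Required subsidy s = 35 per unit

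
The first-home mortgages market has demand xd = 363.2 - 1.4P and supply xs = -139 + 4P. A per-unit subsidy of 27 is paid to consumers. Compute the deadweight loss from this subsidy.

Deadweight loss = 378

Pre-subsidy: 363.2 - 1.4P = -139 + 4P gives P* = 93, x* = 233.
With the rebate, buyers effectively pay Pb = Ps − 27, where Ps is the price sellers receive.
Demand in terms of Ps becomes xd = 363.2 − 1.4(Ps − 27) = 401 - 1.4Ps. Setting this equal to supply: 401 - 1.4Ps = -139 + 4Ps, so Ps = 100.
Buyers pay Pb = 100 − 27 = 73; x' = -139 + 4·100 = 261.
The subsidy expands output by 261 − 233 = 28 past the efficient level; on those units the gap between marginal cost and willingness to pay runs from 0 up to 27.
DWL = ½ × 27 × 28 = 378.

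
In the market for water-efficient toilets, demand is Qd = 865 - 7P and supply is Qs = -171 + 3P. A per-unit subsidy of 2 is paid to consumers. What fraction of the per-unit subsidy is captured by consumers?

Consumer share = 0.3

Pre-subsidy: 865 - 7P = -171 + 3P gives P* = 103.6, Q* = 139.8.
With the rebate, buyers effectively pay Pb = Ps − 2, where Ps is the price sellers receive.
Demand in terms of Ps becomes Qd = 865 − 7(Ps − 2) = 879 - 7Ps. Setting this equal to supply: 879 - 7Ps = -171 + 3Ps, so Ps = 105.
Buyers pay Pb = 105 − 2 = 103; Q' = -171 + 3·105 = 144.
Buyers' price falls by P* − Pb = 103.6 − 103 = 0.6; sellers' price rises by Ps − P* = 105 − 103.6 = 1.4.
So consumers capture 0.6/2 = 0.3 of each unit of subsidy.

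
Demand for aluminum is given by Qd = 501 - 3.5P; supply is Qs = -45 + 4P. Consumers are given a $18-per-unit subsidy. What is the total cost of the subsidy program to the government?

Government cost = $5036.4

Pre-subsidy: 501 - 3.5P = -45 + 4P gives P* = 72.8, Q* = 246.2.
With the rebate, buyers effectively pay Pb = Ps − 18, where Ps is the price sellers receive.
Demand in terms of Ps becomes Qd = 501 − 3.5(Ps − 18) = 564 - 3.5Ps. Setting this equal to supply: 564 - 3.5Ps = -45 + 4Ps, so Ps = 81.2.
Buyers pay Pb = 81.2 − 18 = 63.2; Q' = -45 + 4·81.2 = 279.8.
Government outlay = subsidy × quantity = 18 × 279.8 = 5036.4.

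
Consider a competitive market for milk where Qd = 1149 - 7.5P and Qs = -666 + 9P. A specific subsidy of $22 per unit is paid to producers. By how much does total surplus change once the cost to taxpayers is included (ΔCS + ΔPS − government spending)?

Pre-subsidy: 1149 - 7.5P = -666 + 9P gives P* = 110, Q* = 324.
With the subsidy, sellers receive Ps = Pb + 22 for each unit, where Pb is the price buyers pay.
Supply in terms of Pb becomes Qs = -666 + 9(Pb + 22) = -468 + 9Pb. Setting this equal to demand: 1149 - 7.5Pb = -468 + 9Pb, so Pb = 98.
Sellers receive Ps = 98 + 22 = 120; Q' = 1149 − 7.5·98 = 414.
ΔCS = ½(324 + 414)(110 − 98) = 4428; ΔPS = ½(324 + 414)(120 − 110) = 3690.
Government spending = 22 × 414 = 9108.
Net change = 4428 + 3690 − 9108 = -990. The loss equals the DWL triangle ½·22·90.

Net change in total surplus = -$990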